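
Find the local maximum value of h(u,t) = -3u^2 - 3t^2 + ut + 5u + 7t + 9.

∂h/∂u = -6u + t + 5 = 0 and ∂h/∂t = u - 6t + 7 = 0, so (u, t) = (37/35, 47/35).
The Hessian has h_{uu} = -6, h_{tt} = -6, h_{ut} = 1, giving D = 35 > 0 with h_{uu} < 0, so the point is a local maximum.
h(37/35, 47/35) = 572/35.

572/35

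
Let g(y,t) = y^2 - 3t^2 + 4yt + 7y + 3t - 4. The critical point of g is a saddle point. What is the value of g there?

∂g/∂y = 2y + 4t + 7 = 0 and ∂g/∂t = 4y - 6t + 3 = 0, so (y, t) = (-27/14, -11/14).
The Hessian has g_{yy} = 2, g_{tt} = -6, g_{yt} = 4, giving D = -28 < 0, so the point is a saddle point.
g(-27/14, -11/14) = -167/14.

-167/14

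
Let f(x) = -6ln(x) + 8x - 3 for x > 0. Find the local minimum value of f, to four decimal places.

f'(x) = -6/x + 8 = 0 gives x = 3/4.
f''(x) = 6/x², which is positive for x > 0, so this is a local minimum.
f(3/4) = -6·ln(3/4) + 6 - 3 ≈ 4.7261.

4.7261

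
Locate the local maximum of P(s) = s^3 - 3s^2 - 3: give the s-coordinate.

0

Critical points: P'(s) = 3s^2 - 6s vanishes at s = 0, 2.
Since P''(s) = 6s - 6, we get P''(0) = -6 < 0 ⇒ local maximum; P''(2) = 6 > 0 ⇒ local minimum.
Thus P has its local maximum at s = 0, with value -3.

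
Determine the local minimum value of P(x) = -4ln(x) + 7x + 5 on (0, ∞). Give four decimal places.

P'(x) = -4/x + 7 = 0 gives x = 4/7.
P''(x) = 4/x², which is positive for x > 0, so this is a local minimum.
P(4/7) = -4·ln(4/7) + 4 + 5 ≈ 11.2385.

11.2385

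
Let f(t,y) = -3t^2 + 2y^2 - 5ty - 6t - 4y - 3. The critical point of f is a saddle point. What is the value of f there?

-3/49

∂f/∂t = -6t - 5y - 6 = 0 and ∂f/∂y = -5t + 4y - 4 = 0, so (t, y) = (-44/49, -6/49).
The Hessian has f_{tt} = -6, f_{yy} = 4, f_{ty} = -5, giving D = -49 < 0, so the point is a saddle point.
f(-44/49, -6/49) = -3/49.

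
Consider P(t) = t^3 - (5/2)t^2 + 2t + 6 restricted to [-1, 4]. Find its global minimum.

The derivative is 3t^2 - 5t + 2, which vanishes at t = 2/3 and t = 1.
Compare values at every candidate in [-1, 4]: P(-1) = 1/2, P(2/3) = 176/27, P(1) = 13/2, P(4) = 38.
So the minimum is P(-1) = 1/2.

1/2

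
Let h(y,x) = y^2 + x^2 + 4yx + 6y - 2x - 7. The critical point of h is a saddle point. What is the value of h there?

∂h/∂y = 2y + 4x + 6 = 0 and ∂h/∂x = 4y + 2x - 2 = 0, so (y, x) = (5/3, -7/3).
The Hessian has h_{yy} = 2, h_{xx} = 2, h_{yx} = 4, giving D = -12 < 0, so the point is a saddle point.
h(5/3, -7/3) = 1/3.

1/3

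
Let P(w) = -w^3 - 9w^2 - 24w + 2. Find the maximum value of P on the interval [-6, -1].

Differentiating, P'(w) = -3w^2 - 18w - 24; which vanishes at w = -4 and w = -2.
Compare values at every candidate in [-6, -1]: P(-6) = 38, P(-4) = 18, P(-2) = 22, P(-1) = 18.
Hence the absolute maximum is 38 at w = -6.

38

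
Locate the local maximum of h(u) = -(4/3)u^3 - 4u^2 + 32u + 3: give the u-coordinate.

h'(u) = -4u^2 - 8u + 32. Setting h'(u) = 0 gives u ∈ {-4, 2}.
Second-derivative test with h''(u) = -8u - 8: h''(-4) = 24 > 0 ⇒ local minimum; h''(2) = -24 < 0 ⇒ local maximum.
The local maximum is h(2) = 121/3.

2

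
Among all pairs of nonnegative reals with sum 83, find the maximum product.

With x + y = 83, the product is P(x) = x(83 − x).
P'(x) = 83 − 2x = 0 gives x = 83/2; P'' = −2 < 0, so this is the maximum.
P = 83/2·83/2 = 6889/4.

6889/4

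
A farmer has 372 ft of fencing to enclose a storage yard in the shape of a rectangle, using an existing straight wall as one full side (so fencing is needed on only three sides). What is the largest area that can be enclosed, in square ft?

17298

Let the sides perpendicular to the wall have length x and the parallel side y, so 2x + y = 372 and the area is A = xy = x(372 − 2x).
A'(x) = 372 − 4x = 0 gives x = 93, and A''(x) = −4 < 0 confirms a maximum.
Then y = 372 − 2·93 = 186 and A = 17298.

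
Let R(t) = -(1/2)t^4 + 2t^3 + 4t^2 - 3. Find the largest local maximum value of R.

61

R'(t) = -2t^3 + 6t^2 + 8t = 0 at t = -1, 0, 4.
R''(t) = -6t^2 + 12t + 8. R''(-1) = -10 < 0 ⇒ local maximum; R''(0) = 8 > 0 ⇒ local minimum; R''(4) = -40 < 0 ⇒ local maximum.
Thus R has its largest local maximum at t = 4, with value 61.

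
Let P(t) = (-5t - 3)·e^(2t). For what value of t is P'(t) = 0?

-11/10

P'(t) = (-5)·e^(2t) + (-5t - 3)·2·e^(2t) = (-10t - 11)·e^(2t). Since e^(2t) > 0, the only critical point is t = -11/10.
P''(-11/10) has the same sign as -10 < 0, so this is a local maximum.
P(-11/10) = (5/2)·e^(-11/5) ≈ 0.2770.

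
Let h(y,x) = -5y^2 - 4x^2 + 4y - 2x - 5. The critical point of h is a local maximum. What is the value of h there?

-79/20

∂h/∂y = -10y + 4 = 0 and ∂h/∂x = -8x - 2 = 0, so (y, x) = (2/5, -1/4).
The Hessian has h_{yy} = -10, h_{xx} = -8, h_{yx} = 0, giving D = 80 > 0 with h_{yy} < 0, so the point is a local maximum.
h(2/5, -1/4) = -79/20.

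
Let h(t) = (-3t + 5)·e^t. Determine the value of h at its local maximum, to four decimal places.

5.8432

By the product rule, h'(t) = (-3t + 2)·e^t. Since e^t > 0, the only critical point is t = 2/3.
h''(2/3) has the same sign as -3 < 0, so this is a local maximum.
h(2/3) = (3)·e^(2/3) ≈ 5.8432.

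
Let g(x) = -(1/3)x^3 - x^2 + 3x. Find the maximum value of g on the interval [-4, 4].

5/3

g'(x) = -x^2 - 2x + 3, which vanishes at x = -3 and x = 1.
Candidates: g(-4) = -20/3, g(-3) = -9, g(1) = 5/3, g(4) = -76/3.
So the maximum is g(1) = 5/3.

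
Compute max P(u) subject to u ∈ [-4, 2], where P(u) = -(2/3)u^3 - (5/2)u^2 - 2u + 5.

P'(u) = -2u^2 - 5u - 2, which vanishes at u = -2 and u = -1/2.
Candidates: P(-4) = 47/3; P(-2) = 13/3; P(-1/2) = 131/24; P(2) = -43/3.
So the maximum is P(-4) = 47/3.

47/3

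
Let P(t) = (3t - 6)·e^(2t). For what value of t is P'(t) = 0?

By the product rule, P'(t) = (6t - 9)·e^(2t). Since e^(2t) > 0, the only critical point is t = 3/2.
P''(3/2) has the same sign as 6 > 0, so this is a local minimum.
P(3/2) = (-3/2)·e^(3) ≈ -30.1283.

3/2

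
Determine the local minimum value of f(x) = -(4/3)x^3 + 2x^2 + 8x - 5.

-29/3

f'(x) = -4x^2 + 4x + 8. Setting f'(x) = 0 gives x ∈ {-1, 2}.
Second-derivative test with f''(x) = -8x + 4: f''(-1) = 12 > 0 ⇒ local minimum; f''(2) = -12 < 0 ⇒ local maximum.
The local minimum is f(-1) = -29/3.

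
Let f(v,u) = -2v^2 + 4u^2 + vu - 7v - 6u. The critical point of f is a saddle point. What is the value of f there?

∂f/∂v = -4v + u - 7 = 0 and ∂f/∂u = v + 8u - 6 = 0, so (v, u) = (-50/33, 31/33).
The Hessian has f_{vv} = -4, f_{uu} = 8, f_{vu} = 1, giving D = -33 < 0, so the point is a saddle point.
f(-50/33, 31/33) = 82/33.

82/33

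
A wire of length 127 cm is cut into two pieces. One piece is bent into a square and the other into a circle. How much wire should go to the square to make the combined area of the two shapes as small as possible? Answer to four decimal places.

71.1326

Let x be the length used for the square. Square side x/4; circle radius (127−x)/(2π).
A(x) = (x/4)² + π·((127−x)/(2π))² = x²/16 + (127−x)²/(4π) for 0 ≤ x ≤ 127. A'(x) = x/8 − (127−x)/(2π) = 0 gives x = 4·127/(π+4) ≈ 71.1326.
A'' = 1/8 + 1/(2π) > 0, so this gives the minimum combined area; x ≈ 71.1326 cm to the square.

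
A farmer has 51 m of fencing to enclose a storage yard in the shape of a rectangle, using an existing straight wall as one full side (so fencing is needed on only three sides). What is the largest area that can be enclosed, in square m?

Let the sides perpendicular to the wall have length x and the parallel side y, so 2x + y = 51 and the area is A = xy = x(51 − 2x).
A'(x) = 51 − 4x = 0 gives x = 51/4, and A''(x) = −4 < 0 confirms a maximum.
Then y = 51 − 2·51/4 = 51/2 and A = 2601/8.

2601/8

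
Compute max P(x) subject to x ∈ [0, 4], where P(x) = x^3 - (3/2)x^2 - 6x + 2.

18

Differentiating, P'(x) = 3x^2 - 3x - 6; whose only zero in [0, 4] is x = 2.
Compare values at every candidate in [0, 4]: P(0) = 2; P(2) = -8; P(4) = 18.
So the maximum is P(4) = 18.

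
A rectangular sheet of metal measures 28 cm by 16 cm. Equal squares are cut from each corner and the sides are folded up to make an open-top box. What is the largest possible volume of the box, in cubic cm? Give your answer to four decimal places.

With cut size x, the volume is V(x) = x(28 − 2x)(16 − 2x) for 0 < x < 8.
V'(x) = 12x^2 − 176x + 448. Setting V'(x) = 0 gives x ≈ 3.2782 (the root in (0, 8)).
V''(x) = 24x − 176 is negative there, so this is the maximum; V ≈ 663.8512.

663.8512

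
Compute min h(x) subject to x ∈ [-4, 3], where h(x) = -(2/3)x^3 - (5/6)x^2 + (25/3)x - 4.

-157/8

h'(x) = -2x^2 - (5/3)x + 25/3, which vanishes at x = -5/2 and x = 5/3.
Candidates: h(-4) = -8, h(-5/2) = -157/8, h(5/3) = 727/162, h(3) = -9/2.
The minimum over the interval is -157/8, attained at x = -5/2.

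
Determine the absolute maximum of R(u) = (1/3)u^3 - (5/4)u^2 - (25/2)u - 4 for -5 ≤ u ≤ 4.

Differentiating, R'(u) = u^2 - (5/2)u - 25/2; whose only zero in [-5, 4] is u = -5/2.
Candidates: R(-5) = -173/12, R(-5/2) = 683/48, R(4) = -158/3.
So the maximum is R(-5/2) = 683/48.

683/48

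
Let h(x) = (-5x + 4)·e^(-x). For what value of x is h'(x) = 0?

9/5

h'(x) = (-5)·e^(-x) + (-5x + 4)·(-1)·e^(-x) = (5x - 9)·e^(-x). Since e^(-x) > 0, the only critical point is x = 9/5.
h''(9/5) has the same sign as 5 > 0, so this is a local minimum.
h(9/5) = (-5)·e^(-9/5) ≈ -0.8265.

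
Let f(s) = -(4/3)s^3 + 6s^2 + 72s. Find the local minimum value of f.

f'(s) = -4s^2 + 12s + 72 = 0 at s = -3, 6.
f''(s) = -8s + 12. f''(-3) = 36 > 0 ⇒ local minimum; f''(6) = -36 < 0 ⇒ local maximum.
Thus f has its local minimum at s = -3, with value -126.

-126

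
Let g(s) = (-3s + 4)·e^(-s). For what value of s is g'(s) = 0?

By the product rule, g'(s) = (3s - 7)·e^(-s). Since e^(-s) > 0, the only critical point is s = 7/3.
g''(7/3) has the same sign as 3 > 0, so this is a local minimum.
g(7/3) = (-3)·e^(-7/3) ≈ -0.2909.

7/3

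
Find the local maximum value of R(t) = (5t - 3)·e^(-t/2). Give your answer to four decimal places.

2.7253

R'(t) = 5·e^(-t/2) + (5t - 3)·(-1/2)·e^(-t/2) = (-(5/2)t + 13/2)·e^(-t/2). Since e^(-t/2) > 0, the only critical point is t = 13/5.
R''(13/5) has the same sign as -5/2 < 0, so this is a local maximum.
R(13/5) = (10)·e^(-13/10) ≈ 2.7253.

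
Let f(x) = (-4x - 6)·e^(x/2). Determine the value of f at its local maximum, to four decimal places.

f'(x) = (-4)·e^(x/2) + (-4x - 6)·(1/2)·e^(x/2) = (-2x - 7)·e^(x/2). Since e^(x/2) > 0, the only critical point is x = -7/2.
f''(-7/2) has the same sign as -2 < 0, so this is a local maximum.
f(-7/2) = (8)·e^(-7/4) ≈ 1.3902.

1.3902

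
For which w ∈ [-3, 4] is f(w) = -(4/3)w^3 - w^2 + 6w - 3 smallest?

The derivative is -4w^2 - 2w + 6, which vanishes at w = -3/2 and w = 1.
Compare values at every candidate in [-3, 4]: f(-3) = 6, f(-3/2) = -39/4, f(1) = 2/3, f(4) = -241/3.
The minimum over the interval is -241/3, attained at w = 4.

4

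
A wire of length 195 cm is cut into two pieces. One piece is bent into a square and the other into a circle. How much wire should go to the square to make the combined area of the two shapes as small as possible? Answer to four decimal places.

109.2193

Let x be the length used for the square. Square side x/4; circle radius (195−x)/(2π).
A(x) = (x/4)² + π·((195−x)/(2π))² = x²/16 + (195−x)²/(4π) for 0 ≤ x ≤ 195. A'(x) = x/8 − (195−x)/(2π) = 0 gives x = 4·195/(π+4) ≈ 109.2193.
A'' = 1/8 + 1/(2π) > 0, so this gives the minimum combined area; x ≈ 109.2193 cm to the square.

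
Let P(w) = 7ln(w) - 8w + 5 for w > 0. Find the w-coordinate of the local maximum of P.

P'(w) = 7/w − 8 = 0 gives w = 7/8.
P''(w) = -7/w², which is negative for w > 0, so this is a local maximum.
P(7/8) = 7·ln(7/8) - 7 + 5 ≈ -2.9347.

7/8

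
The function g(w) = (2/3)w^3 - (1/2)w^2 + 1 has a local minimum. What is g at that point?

g'(w) = 2w^2 - w. Setting g'(w) = 0 gives w ∈ {0, 1/2}.
Since g''(w) = 4w - 1, we get g''(0) = -1 < 0 ⇒ local maximum; g''(1/2) = 1 > 0 ⇒ local minimum.
Thus g has its local minimum at w = 1/2, with value 23/24.

23/24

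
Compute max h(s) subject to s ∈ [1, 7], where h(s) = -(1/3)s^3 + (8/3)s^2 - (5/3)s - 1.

47/3

h'(s) = -s^2 + (16/3)s - 5/3, whose only zero in [1, 7] is s = 5.
Candidates: h(1) = -1/3,  h(5) = 47/3,  h(7) = 11/3.
The maximum over the interval is 47/3, attained at s = 5.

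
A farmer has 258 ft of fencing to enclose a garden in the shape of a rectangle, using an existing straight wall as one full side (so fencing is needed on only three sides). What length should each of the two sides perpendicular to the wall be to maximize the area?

129/2

Let the sides perpendicular to the wall have length x and the parallel side y, so 2x + y = 258 and the area is A = xy = x(258 − 2x).
A'(x) = 258 − 4x = 0 gives x = 129/2, and A''(x) = −4 < 0 confirms a maximum.
Then y = 258 − 2·129/2 = 129 and A = 16641/2.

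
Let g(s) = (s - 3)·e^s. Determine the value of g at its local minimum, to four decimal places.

g'(s) = 1·e^s + (s - 3)·1·e^s = (s - 2)·e^s. Since e^s > 0, the only critical point is s = 2.
g''(2) has the same sign as 1 > 0, so this is a local minimum.
g(2) = (-1)·e^(2) ≈ -7.3891.

-7.3891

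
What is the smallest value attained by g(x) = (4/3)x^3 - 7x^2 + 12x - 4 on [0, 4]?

Differentiating, g'(x) = 4x^2 - 14x + 12; which vanishes at x = 3/2 and x = 2.
Evaluating at the critical points and endpoints: g(0) = -4,  g(3/2) = 11/4,  g(2) = 8/3,  g(4) = 52/3.
So the minimum is g(0) = -4.

-4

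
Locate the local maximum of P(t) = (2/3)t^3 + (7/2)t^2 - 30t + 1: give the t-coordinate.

-6

P'(t) = 2t^2 + 7t - 30 = 0 at t = -6, 5/2.
Since P''(t) = 4t + 7, we get P''(-6) = -17 < 0 ⇒ local maximum; P''(5/2) = 17 > 0 ⇒ local minimum.
The local maximum is P(-6) = 163.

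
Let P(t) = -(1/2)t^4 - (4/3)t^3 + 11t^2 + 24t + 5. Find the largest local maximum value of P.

199/2

P'(t) = -2t^3 - 4t^2 + 22t + 24 = 0 at t = -4, -1, 3.
Second-derivative test with P''(t) = -6t^2 - 8t + 22: P''(-4) = -42 < 0 ⇒ local maximum; P''(-1) = 24 > 0 ⇒ local minimum; P''(3) = -56 < 0 ⇒ local maximum.
The largest local maximum is P(3) = 199/2.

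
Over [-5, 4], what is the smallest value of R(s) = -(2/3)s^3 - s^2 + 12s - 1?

-28

The derivative is -2s^2 - 2s + 12, which vanishes at s = -3 and s = 2.
Evaluating at the critical points and endpoints: R(-5) = -8/3; R(-3) = -28; R(2) = 41/3; R(4) = -35/3.
So the minimum is R(-3) = -28.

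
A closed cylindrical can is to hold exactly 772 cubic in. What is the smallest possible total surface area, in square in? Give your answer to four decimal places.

465.8643

With radius r and height h, πr²h = 772 so h = 772/(πr²), and S(r) = 2πr² + 2πrh = 2πr² + 2·772/r.
S'(r) = 4πr − 2·772/r² = 0 ⇒ r³ = 772/(2π), so r ≈ 4.9714 and h = 2r ≈ 9.9428.
S''(r) = 4π + 4·772/r³ > 0, so this is the minimum; S ≈ 465.8643.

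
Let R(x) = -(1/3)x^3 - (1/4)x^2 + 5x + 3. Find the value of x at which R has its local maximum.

Critical points: R'(x) = -x^2 - (1/2)x + 5 vanishes at x = -5/2, 2.
Since R''(x) = -2x - 1/2, we get R''(-5/2) = 9/2 > 0 ⇒ local minimum; R''(2) = -9/2 < 0 ⇒ local maximum.
The local maximum is R(2) = 28/3.

2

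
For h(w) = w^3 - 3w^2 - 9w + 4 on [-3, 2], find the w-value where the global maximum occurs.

Differentiating, h'(w) = 3w^2 - 6w - 9; whose only zero in [-3, 2] is w = -1.
Candidates: h(-3) = -23, h(-1) = 9, h(2) = -18.
Hence the absolute maximum is 9 at w = -1.

-1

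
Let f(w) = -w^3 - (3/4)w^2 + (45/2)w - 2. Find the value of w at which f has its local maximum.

f'(w) = -3w^2 - (3/2)w + 45/2. Setting f'(w) = 0 gives w ∈ {-3, 5/2}.
f''(w) = -6w - 3/2. f''(-3) = 33/2 > 0 ⇒ local minimum; f''(5/2) = -33/2 < 0 ⇒ local maximum.
Thus f has its local maximum at w = 5/2, with value 543/16.

5/2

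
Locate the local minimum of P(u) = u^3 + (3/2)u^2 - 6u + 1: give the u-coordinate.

P'(u) = 3u^2 + 3u - 6 = 0 at u = -2, 1.
Second-derivative test with P''(u) = 6u + 3: P''(-2) = -9 < 0 ⇒ local maximum; P''(1) = 9 > 0 ⇒ local minimum.
So the local minimum value is P(1) = -5/2.

1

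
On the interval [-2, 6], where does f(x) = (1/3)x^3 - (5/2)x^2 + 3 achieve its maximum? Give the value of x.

0

f'(x) = x^2 - 5x, which vanishes at x = 0 and x = 5.
Candidates: f(-2) = -29/3; f(0) = 3; f(5) = -107/6; f(6) = -15.
Hence the absolute maximum is 3 at x = 0.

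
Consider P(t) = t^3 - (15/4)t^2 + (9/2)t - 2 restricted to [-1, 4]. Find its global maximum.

20

P'(t) = 3t^2 - (15/2)t + 9/2, which vanishes at t = 1 and t = 3/2.
Compare values at every candidate in [-1, 4]: P(-1) = -45/4,  P(1) = -1/4,  P(3/2) = -5/16,  P(4) = 20.
Hence the absolute maximum is 20 at t = 4.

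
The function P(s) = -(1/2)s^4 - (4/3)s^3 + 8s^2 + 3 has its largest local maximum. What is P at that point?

265/3

Critical points: P'(s) = -2s^3 - 4s^2 + 16s vanishes at s = -4, 0, 2.
Since P''(s) = -6s^2 - 8s + 16, we get P''(-4) = -48 < 0 ⇒ local maximum; P''(0) = 16 > 0 ⇒ local minimum; P''(2) = -24 < 0 ⇒ local maximum.
The largest local maximum is P(-4) = 265/3.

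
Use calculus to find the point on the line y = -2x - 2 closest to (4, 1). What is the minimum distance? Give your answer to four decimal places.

4.9193

Minimize D(x)^2 = (x - 4)^2 + (-2x - 3)^2.
d/dx[D^2] = 2(x - 4) + 2·(-2)·(-2x - 3) = 0 ⇒ x = -2/5.
Then y = -6/5 and the distance is √(121/5) ≈ 4.9193.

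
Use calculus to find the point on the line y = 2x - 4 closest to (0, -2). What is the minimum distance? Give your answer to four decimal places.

0.8944

Minimize D(x)^2 = (x + 0)^2 + (2x - 2)^2.
d/dx[D^2] = 2(x + 0) + 2·2·(2x - 2) = 0 ⇒ x = 4/5.
Then y = -12/5 and the distance is √(4/5) ≈ 0.8944.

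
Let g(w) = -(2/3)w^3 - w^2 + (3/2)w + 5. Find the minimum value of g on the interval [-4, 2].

The derivative is -2w^2 - 2w + 3/2, which vanishes at w = -3/2 and w = 1/2.
Evaluating at the critical points and endpoints: g(-4) = 77/3; g(-3/2) = 11/4; g(1/2) = 65/12; g(2) = -4/3.
Hence the absolute minimum is -4/3 at w = 2.

-4/3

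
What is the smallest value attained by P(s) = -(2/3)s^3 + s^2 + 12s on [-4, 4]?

-44/3

Differentiating, P'(s) = -2s^2 + 2s + 12; which vanishes at s = -2 and s = 3.
Compare values at every candidate in [-4, 4]: P(-4) = 32/3; P(-2) = -44/3; P(3) = 27; P(4) = 64/3.
Hence the absolute minimum is -44/3 at s = -2.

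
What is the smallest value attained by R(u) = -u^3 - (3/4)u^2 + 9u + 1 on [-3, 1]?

The derivative is -3u^2 - (3/2)u + 9, whose only zero in [-3, 1] is u = -2.
Evaluating at the critical points and endpoints: R(-3) = -23/4; R(-2) = -12; R(1) = 33/4.
The minimum over the interval is -12, attained at u = -2.

-12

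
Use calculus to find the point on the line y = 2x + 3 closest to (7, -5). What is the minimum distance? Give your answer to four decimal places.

9.8387

Minimize D(x)^2 = (x - 7)^2 + (2x + 8)^2.
d/dx[D^2] = 2(x - 7) + 2·2·(2x + 8) = 0 ⇒ x = -9/5.
Then y = -3/5 and the distance is √(484/5) ≈ 9.8387.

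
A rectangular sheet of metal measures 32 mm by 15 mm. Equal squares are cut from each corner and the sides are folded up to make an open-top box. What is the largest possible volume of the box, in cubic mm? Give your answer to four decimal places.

With cut size x, the volume is V(x) = x(32 − 2x)(15 − 2x) for 0 < x < 7.5.
V'(x) = 12x^2 − 188x + 480. Setting V'(x) = 0 gives x ≈ 3.2115 (the root in (0, 7.5)).
V''(x) = 24x − 188 is negative there, so this is the maximum; V ≈ 704.5194.

704.5194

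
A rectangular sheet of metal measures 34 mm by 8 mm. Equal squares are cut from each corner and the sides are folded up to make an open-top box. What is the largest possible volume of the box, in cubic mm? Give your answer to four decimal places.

With cut size x, the volume is V(x) = x(34 − 2x)(8 − 2x) for 0 < x < 4.
V'(x) = 12x^2 − 168x + 272. Setting V'(x) = 0 gives x ≈ 1.8684 (the root in (0, 4)).
V''(x) = 24x − 168 is negative there, so this is the maximum; V ≈ 241.0574.

241.0574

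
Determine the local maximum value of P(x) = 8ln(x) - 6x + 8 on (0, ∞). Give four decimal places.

P'(x) = 8/x − 6 = 0 gives x = 4/3.
P''(x) = -8/x², which is negative for x > 0, so this is a local maximum.
P(4/3) = 8·ln(4/3) - 8 + 8 ≈ 2.3015.

2.3015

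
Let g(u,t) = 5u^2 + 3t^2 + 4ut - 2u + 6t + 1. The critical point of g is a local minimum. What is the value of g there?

∂g/∂u = 10u + 4t - 2 = 0 and ∂g/∂t = 4u + 6t + 6 = 0, so (u, t) = (9/11, -17/11).
The Hessian has g_{uu} = 10, g_{tt} = 6, g_{ut} = 4, giving D = 44 > 0 with g_{uu} > 0, so the point is a local minimum.
g(9/11, -17/11) = -49/11.

-49/11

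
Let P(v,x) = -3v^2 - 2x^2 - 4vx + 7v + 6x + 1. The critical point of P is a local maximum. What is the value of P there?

∂P/∂v = -6v - 4x + 7 = 0 and ∂P/∂x = -4v - 4x + 6 = 0, so (v, x) = (1/2, 1).
The Hessian has P_{vv} = -6, P_{xx} = -4, P_{vx} = -4, giving D = 8 > 0 with P_{vv} < 0, so the point is a local maximum.
P(1/2, 1) = 23/4.

23/4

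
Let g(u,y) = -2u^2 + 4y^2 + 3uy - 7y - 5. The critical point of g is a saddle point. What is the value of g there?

∂g/∂u = -4u + 3y = 0 and ∂g/∂y = 3u + 8y - 7 = 0, so (u, y) = (21/41, 28/41).
The Hessian has g_{uu} = -4, g_{yy} = 8, g_{uy} = 3, giving D = -41 < 0, so the point is a saddle point.
g(21/41, 28/41) = -303/41.

-303/41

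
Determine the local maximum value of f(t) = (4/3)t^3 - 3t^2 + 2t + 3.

f'(t) = 4t^2 - 6t + 2. Setting f'(t) = 0 gives t ∈ {1/2, 1}.
Second-derivative test with f''(t) = 8t - 6: f''(1/2) = -2 < 0 ⇒ local maximum; f''(1) = 2 > 0 ⇒ local minimum.
Thus f has its local maximum at t = 1/2, with value 41/12.

41/12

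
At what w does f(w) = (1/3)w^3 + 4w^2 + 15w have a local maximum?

f'(w) = w^2 + 8w + 15 = 0 at w = -5, -3.
f''(w) = 2w + 8. f''(-5) = -2 < 0 ⇒ local maximum; f''(-3) = 2 > 0 ⇒ local minimum.
Thus f has its local maximum at w = -5, with value -50/3.

-5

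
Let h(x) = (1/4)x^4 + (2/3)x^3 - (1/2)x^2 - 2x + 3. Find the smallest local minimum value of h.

17/12

Critical points: h'(x) = x^3 + 2x^2 - x - 2 vanishes at x = -2, -1, 1.
h''(x) = 3x^2 + 4x - 1. h''(-2) = 3 > 0 ⇒ local minimum; h''(-1) = -2 < 0 ⇒ local maximum; h''(1) = 6 > 0 ⇒ local minimum.
The smallest local minimum is h(1) = 17/12.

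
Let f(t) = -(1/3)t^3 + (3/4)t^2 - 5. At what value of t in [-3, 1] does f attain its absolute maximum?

The derivative is -t^2 + (3/2)t, whose only zero in [-3, 1] is t = 0.
Compare values at every candidate in [-3, 1]: f(-3) = 43/4,  f(0) = -5,  f(1) = -55/12.
Hence the absolute maximum is 43/4 at t = -3.

-3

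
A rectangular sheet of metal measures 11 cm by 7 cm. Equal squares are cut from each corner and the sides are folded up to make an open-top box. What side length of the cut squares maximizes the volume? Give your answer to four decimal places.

1.3927

With cut size x, the volume is V(x) = x(11 − 2x)(7 − 2x) for 0 < x < 3.5.
V'(x) = 12x^2 − 72x + 77. Setting V'(x) = 0 gives x ≈ 1.3927 (the root in (0, 3.5)).
V''(x) = 24x − 72 is negative there, so this is the maximum; V ≈ 48.2170.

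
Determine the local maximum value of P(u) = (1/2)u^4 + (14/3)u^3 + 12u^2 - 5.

35/2

P'(u) = 2u^3 + 14u^2 + 24u. Setting P'(u) = 0 gives u ∈ {-4, -3, 0}.
P''(u) = 6u^2 + 28u + 24. P''(-4) = 8 > 0 ⇒ local minimum; P''(-3) = -6 < 0 ⇒ local maximum; P''(0) = 24 > 0 ⇒ local minimum.
Thus P has its local maximum at u = -3, with value 35/2.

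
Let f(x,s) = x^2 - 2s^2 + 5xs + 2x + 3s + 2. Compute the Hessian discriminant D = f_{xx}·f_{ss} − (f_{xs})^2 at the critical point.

∂f/∂x = 2x + 5s + 2 = 0 and ∂f/∂s = 5x - 4s + 3 = 0, so (x, s) = (-23/33, -4/33).
The Hessian has f_{xx} = 2, f_{ss} = -4, f_{xs} = 5, giving D = -33 < 0, so the point is a saddle point.
D = (2)·(-4) − (5)^2 = -33.

-33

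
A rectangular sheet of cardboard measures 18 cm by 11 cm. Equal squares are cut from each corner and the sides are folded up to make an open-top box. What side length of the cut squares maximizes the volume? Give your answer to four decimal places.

With cut size x, the volume is V(x) = x(18 − 2x)(11 − 2x) for 0 < x < 5.5.
V'(x) = 12x^2 − 116x + 198. Setting V'(x) = 0 gives x ≈ 2.2140 (the root in (0, 5.5)).
V''(x) = 24x − 116 is negative there, so this is the maximum; V ≈ 197.4781.

2.2140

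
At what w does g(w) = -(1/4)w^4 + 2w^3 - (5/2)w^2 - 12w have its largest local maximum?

Critical points: g'(w) = -w^3 + 6w^2 - 5w - 12 vanishes at w = -1, 3, 4.
Since g''(w) = -3w^2 + 12w - 5, we get g''(-1) = -20 < 0 ⇒ local maximum; g''(3) = 4 > 0 ⇒ local minimum; g''(4) = -5 < 0 ⇒ local maximum.
The largest local maximum is g(-1) = 29/4.

-1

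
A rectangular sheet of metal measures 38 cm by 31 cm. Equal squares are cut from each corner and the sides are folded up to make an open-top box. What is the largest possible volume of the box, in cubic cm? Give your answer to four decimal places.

2971.8534

With cut size x, the volume is V(x) = x(38 − 2x)(31 − 2x) for 0 < x < 15.5.
V'(x) = 12x^2 − 276x + 1178. Setting V'(x) = 0 gives x ≈ 5.6619 (the root in (0, 15.5)).
V''(x) = 24x − 276 is negative there, so this is the maximum; V ≈ 2971.8534.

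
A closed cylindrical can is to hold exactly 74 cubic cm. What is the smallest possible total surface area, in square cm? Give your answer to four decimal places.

With radius r and height h, πr²h = 74 so h = 74/(πr²), and S(r) = 2πr² + 2πrh = 2πr² + 2·74/r.
S'(r) = 4πr − 2·74/r² = 0 ⇒ r³ = 74/(2π), so r ≈ 2.2752 and h = 2r ≈ 4.5504.
S''(r) = 4π + 4·74/r³ > 0, so this is the minimum; S ≈ 97.5744.

97.5744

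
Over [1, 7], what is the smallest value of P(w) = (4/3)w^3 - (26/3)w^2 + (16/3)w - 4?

-36

The derivative is 4w^2 - (52/3)w + 16/3, whose only zero in [1, 7] is w = 4.
Evaluating at the critical points and endpoints: P(1) = -6; P(4) = -36; P(7) = 66.
The minimum over the interval is -36, attained at w = 4.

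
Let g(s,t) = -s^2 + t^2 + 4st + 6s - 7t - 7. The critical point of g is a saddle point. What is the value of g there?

∂g/∂s = -2s + 4t + 6 = 0 and ∂g/∂t = 4s + 2t - 7 = 0, so (s, t) = (2, -1/2).
The Hessian has g_{ss} = -2, g_{tt} = 2, g_{st} = 4, giving D = -20 < 0, so the point is a saddle point.
g(2, -1/2) = 3/4.

3/4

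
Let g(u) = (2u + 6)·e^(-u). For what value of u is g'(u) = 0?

Differentiating with the product rule gives g'(u) = (-2u - 4)·e^(-u). Since e^(-u) > 0, the only critical point is u = -2.
g''(-2) has the same sign as -2 < 0, so this is a local maximum.
g(-2) = (2)·e^(2) ≈ 14.7781.

-2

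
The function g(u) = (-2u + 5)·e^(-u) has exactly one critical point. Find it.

7/2

By the product rule, g'(u) = (2u - 7)·e^(-u). Since e^(-u) > 0, the only critical point is u = 7/2.
g''(7/2) has the same sign as 2 > 0, so this is a local minimum.
g(7/2) = (-2)·e^(-7/2) ≈ -0.0604.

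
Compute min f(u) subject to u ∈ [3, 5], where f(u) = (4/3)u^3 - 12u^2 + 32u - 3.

Differentiating, f'(u) = 4u^2 - 24u + 32; whose only zero in [3, 5] is u = 4.
Candidates: f(3) = 21; f(4) = 55/3; f(5) = 71/3.
So the minimum is f(4) = 55/3.

55/3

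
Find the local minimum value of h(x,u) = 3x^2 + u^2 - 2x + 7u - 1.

-163/12

∂h/∂x = 6x - 2 = 0 and ∂h/∂u = 2u + 7 = 0, so (x, u) = (1/3, -7/2).
The Hessian has h_{xx} = 6, h_{uu} = 2, h_{xu} = 0, giving D = 12 > 0 with h_{xx} > 0, so the point is a local minimum.
h(1/3, -7/2) = -163/12.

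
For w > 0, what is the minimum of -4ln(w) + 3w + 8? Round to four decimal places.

P'(w) = -4/w + 3 = 0 gives w = 4/3.
P''(w) = 4/w², which is positive for w > 0, so this is a local minimum.
P(4/3) = -4·ln(4/3) + 4 + 8 ≈ 10.8493.

10.8493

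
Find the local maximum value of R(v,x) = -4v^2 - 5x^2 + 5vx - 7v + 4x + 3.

334/55

∂R/∂v = -8v + 5x - 7 = 0 and ∂R/∂x = 5v - 10x + 4 = 0, so (v, x) = (-10/11, -3/55).
The Hessian has R_{vv} = -8, R_{xx} = -10, R_{vx} = 5, giving D = 55 > 0 with R_{vv} < 0, so the point is a local maximum.
R(-10/11, -3/55) = 334/55.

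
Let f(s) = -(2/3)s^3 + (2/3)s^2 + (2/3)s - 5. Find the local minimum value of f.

f'(s) = -2s^2 + (4/3)s + 2/3. Setting f'(s) = 0 gives s ∈ {-1/3, 1}.
f''(s) = -4s + 4/3. f''(-1/3) = 8/3 > 0 ⇒ local minimum; f''(1) = -8/3 < 0 ⇒ local maximum.
The local minimum is f(-1/3) = -415/81.

-415/81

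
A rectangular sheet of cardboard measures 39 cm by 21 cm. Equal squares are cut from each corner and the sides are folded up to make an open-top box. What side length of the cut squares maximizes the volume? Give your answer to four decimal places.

4.3653

With cut size x, the volume is V(x) = x(39 − 2x)(21 − 2x) for 0 < x < 10.5.
V'(x) = 12x^2 − 240x + 819. Setting V'(x) = 0 gives x ≈ 4.3653 (the root in (0, 10.5)).
V''(x) = 24x − 240 is negative there, so this is the maximum; V ≈ 1621.2173.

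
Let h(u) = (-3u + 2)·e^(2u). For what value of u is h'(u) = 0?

Differentiating with the product rule gives h'(u) = (-6u + 1)·e^(2u). Since e^(2u) > 0, the only critical point is u = 1/6.
h''(1/6) has the same sign as -6 < 0, so this is a local maximum.
h(1/6) = (3/2)·e^(1/3) ≈ 2.0934.

1/6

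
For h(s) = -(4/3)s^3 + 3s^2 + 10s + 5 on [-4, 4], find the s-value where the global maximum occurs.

h'(s) = -4s^2 + 6s + 10, which vanishes at s = -1 and s = 5/2.
Compare values at every candidate in [-4, 4]: h(-4) = 295/3,  h(-1) = -2/3,  h(5/2) = 335/12,  h(4) = 23/3.
So the maximum is h(-4) = 295/3.

-4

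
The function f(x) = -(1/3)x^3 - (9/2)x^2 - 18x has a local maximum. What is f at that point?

45/2

f'(x) = -x^2 - 9x - 18 = 0 at x = -6, -3.
Second-derivative test with f''(x) = -2x - 9: f''(-6) = 3 > 0 ⇒ local minimum; f''(-3) = -3 < 0 ⇒ local maximum.
So the local maximum value is f(-3) = 45/2.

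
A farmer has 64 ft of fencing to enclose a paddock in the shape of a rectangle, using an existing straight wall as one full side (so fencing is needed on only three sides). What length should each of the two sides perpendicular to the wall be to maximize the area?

16

Let the sides perpendicular to the wall have length x and the parallel side y, so 2x + y = 64 and the area is A = xy = x(64 − 2x).
A'(x) = 64 − 4x = 0 gives x = 16, and A''(x) = −4 < 0 confirms a maximum.
Then y = 64 − 2·16 = 32 and A = 512.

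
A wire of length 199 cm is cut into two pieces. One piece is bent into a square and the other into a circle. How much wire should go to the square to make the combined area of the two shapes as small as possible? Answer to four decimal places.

111.4597

Let x be the length used for the square. Square side x/4; circle radius (199−x)/(2π).
A(x) = (x/4)² + π·((199−x)/(2π))² = x²/16 + (199−x)²/(4π) for 0 ≤ x ≤ 199. A'(x) = x/8 − (199−x)/(2π) = 0 gives x = 4·199/(π+4) ≈ 111.4597.
A'' = 1/8 + 1/(2π) > 0, so this gives the minimum combined area; x ≈ 111.4597 cm to the square.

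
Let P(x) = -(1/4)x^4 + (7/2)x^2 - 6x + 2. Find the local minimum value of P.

P'(x) = -x^3 + 7x - 6. Setting P'(x) = 0 gives x ∈ {-3, 1, 2}.
Second-derivative test with P''(x) = -3x^2 + 7: P''(-3) = -20 < 0 ⇒ local maximum; P''(1) = 4 > 0 ⇒ local minimum; P''(2) = -5 < 0 ⇒ local maximum.
So the local minimum value is P(1) = -3/4.

-3/4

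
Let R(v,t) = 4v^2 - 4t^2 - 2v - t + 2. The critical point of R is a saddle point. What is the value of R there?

29/16

∂R/∂v = 8v - 2 = 0 and ∂R/∂t = -8t - 1 = 0, so (v, t) = (1/4, -1/8).
The Hessian has R_{vv} = 8, R_{tt} = -8, R_{vt} = 0, giving D = -64 < 0, so the point is a saddle point.
R(1/4, -1/8) = 29/16.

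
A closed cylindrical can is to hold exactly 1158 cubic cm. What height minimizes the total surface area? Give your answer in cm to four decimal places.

With radius r and height h, πr²h = 1158 so h = 1158/(πr²), and S(r) = 2πr² + 2πrh = 2πr² + 2·1158/r.
S'(r) = 4πr − 2·1158/r² = 0 ⇒ r³ = 1158/(2π), so r ≈ 5.6908 and h = 2r ≈ 11.3817.
S''(r) = 4π + 4·1158/r³ > 0, so this is the minimum; S ≈ 610.4549.

11.3817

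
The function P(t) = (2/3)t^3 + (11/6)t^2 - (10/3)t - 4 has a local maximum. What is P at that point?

43/8

Critical points: P'(t) = 2t^2 + (11/3)t - 10/3 vanishes at t = -5/2, 2/3.
Second-derivative test with P''(t) = 4t + 11/3: P''(-5/2) = -19/3 < 0 ⇒ local maximum; P''(2/3) = 19/3 > 0 ⇒ local minimum.
So the local maximum value is P(-5/2) = 43/8.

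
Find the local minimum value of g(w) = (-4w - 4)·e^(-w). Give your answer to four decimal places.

-4.0000

By the product rule, g'(w) = (4w)·e^(-w). Since e^(-w) > 0, the only critical point is w = 0.
g''(0) has the same sign as 4 > 0, so this is a local minimum.
g(0) = (-4)·e^(0) ≈ -4.0000.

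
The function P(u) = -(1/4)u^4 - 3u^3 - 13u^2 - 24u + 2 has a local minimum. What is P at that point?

71/4

Critical points: P'(u) = -u^3 - 9u^2 - 26u - 24 vanishes at u = -4, -3, -2.
Since P''(u) = -3u^2 - 18u - 26, we get P''(-4) = -2 < 0 ⇒ local maximum; P''(-3) = 1 > 0 ⇒ local minimum; P''(-2) = -2 < 0 ⇒ local maximum.
So the local minimum value is P(-3) = 71/4.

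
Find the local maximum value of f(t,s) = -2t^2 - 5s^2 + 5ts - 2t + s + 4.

24/5

∂f/∂t = -4t + 5s - 2 = 0 and ∂f/∂s = 5t - 10s + 1 = 0, so (t, s) = (-1, -2/5).
The Hessian has f_{tt} = -4, f_{ss} = -10, f_{ts} = 5, giving D = 15 > 0 with f_{tt} < 0, so the point is a local maximum.
f(-1, -2/5) = 24/5.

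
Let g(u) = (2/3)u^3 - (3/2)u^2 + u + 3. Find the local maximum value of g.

77/24

g'(u) = 2u^2 - 3u + 1. Setting g'(u) = 0 gives u ∈ {1/2, 1}.
Since g''(u) = 4u - 3, we get g''(1/2) = -1 < 0 ⇒ local maximum; g''(1) = 1 > 0 ⇒ local minimum.
The local maximum is g(1/2) = 77/24.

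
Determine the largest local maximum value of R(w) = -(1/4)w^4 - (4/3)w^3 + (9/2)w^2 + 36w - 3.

357/4

R'(w) = -w^3 - 4w^2 + 9w + 36 = 0 at w = -4, -3, 3.
Second-derivative test with R''(w) = -3w^2 - 8w + 9: R''(-4) = -7 < 0 ⇒ local maximum; R''(-3) = 6 > 0 ⇒ local minimum; R''(3) = -42 < 0 ⇒ local maximum.
The largest local maximum is R(3) = 357/4.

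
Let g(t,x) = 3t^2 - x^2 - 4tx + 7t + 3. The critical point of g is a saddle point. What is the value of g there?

∂g/∂t = 6t - 4x + 7 = 0 and ∂g/∂x = -4t - 2x = 0, so (t, x) = (-1/2, 1).
The Hessian has g_{tt} = 6, g_{xx} = -2, g_{tx} = -4, giving D = -28 < 0, so the point is a saddle point.
g(-1/2, 1) = 5/4.

5/4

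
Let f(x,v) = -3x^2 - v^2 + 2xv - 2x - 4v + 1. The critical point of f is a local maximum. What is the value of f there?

∂f/∂x = -6x + 2v - 2 = 0 and ∂f/∂v = 2x - 2v - 4 = 0, so (x, v) = (-3/2, -7/2).
The Hessian has f_{xx} = -6, f_{vv} = -2, f_{xv} = 2, giving D = 8 > 0 with f_{xx} < 0, so the point is a local maximum.
f(-3/2, -7/2) = 19/2.

19/2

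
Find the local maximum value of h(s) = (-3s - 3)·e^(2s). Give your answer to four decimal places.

Differentiating with the product rule gives h'(s) = (-6s - 9)·e^(2s). Since e^(2s) > 0, the only critical point is s = -3/2.
h''(-3/2) has the same sign as -6 < 0, so this is a local maximum.
h(-3/2) = (3/2)·e^(-3) ≈ 0.0747.

0.0747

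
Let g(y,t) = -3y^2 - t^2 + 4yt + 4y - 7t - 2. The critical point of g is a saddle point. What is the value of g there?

-59/4

∂g/∂y = -6y + 4t + 4 = 0 and ∂g/∂t = 4y - 2t - 7 = 0, so (y, t) = (5, 13/2).
The Hessian has g_{yy} = -6, g_{tt} = -2, g_{yt} = 4, giving D = -4 < 0, so the point is a saddle point.
g(5, 13/2) = -59/4.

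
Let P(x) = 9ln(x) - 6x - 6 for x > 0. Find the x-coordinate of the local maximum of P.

3/2

P'(x) = 9/x − 6 = 0 gives x = 3/2.
P''(x) = -9/x², which is negative for x > 0, so this is a local maximum.
P(3/2) = 9·ln(3/2) - 9 - 6 ≈ -11.3508.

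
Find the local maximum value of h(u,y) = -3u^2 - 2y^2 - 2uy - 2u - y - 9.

∂h/∂u = -6u - 2y - 2 = 0 and ∂h/∂y = -2u - 4y - 1 = 0, so (u, y) = (-3/10, -1/10).
The Hessian has h_{uu} = -6, h_{yy} = -4, h_{uy} = -2, giving D = 20 > 0 with h_{uu} < 0, so the point is a local maximum.
h(-3/10, -1/10) = -173/20.

-173/20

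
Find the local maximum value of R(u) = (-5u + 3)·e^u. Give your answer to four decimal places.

By the product rule, R'(u) = (-5u - 2)·e^u. Since e^u > 0, the only critical point is u = -2/5.
R''(-2/5) has the same sign as -5 < 0, so this is a local maximum.
R(-2/5) = (5)·e^(-2/5) ≈ 3.3516.

3.3516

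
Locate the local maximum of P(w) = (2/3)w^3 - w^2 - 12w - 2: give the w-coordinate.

P'(w) = 2w^2 - 2w - 12. Setting P'(w) = 0 gives w ∈ {-2, 3}.
P''(w) = 4w - 2. P''(-2) = -10 < 0 ⇒ local maximum; P''(3) = 10 > 0 ⇒ local minimum.
Thus P has its local maximum at w = -2, with value 38/3.

-2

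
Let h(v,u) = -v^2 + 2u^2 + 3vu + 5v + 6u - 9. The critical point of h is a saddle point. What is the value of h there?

-229/17

∂h/∂v = -2v + 3u + 5 = 0 and ∂h/∂u = 3v + 4u + 6 = 0, so (v, u) = (2/17, -27/17).
The Hessian has h_{vv} = -2, h_{uu} = 4, h_{vu} = 3, giving D = -17 < 0, so the point is a saddle point.
h(2/17, -27/17) = -229/17.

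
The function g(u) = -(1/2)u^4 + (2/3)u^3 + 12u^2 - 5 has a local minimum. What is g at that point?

-5

Critical points: g'(u) = -2u^3 + 2u^2 + 24u vanishes at u = -3, 0, 4.
Since g''(u) = -6u^2 + 4u + 24, we get g''(-3) = -42 < 0 ⇒ local maximum; g''(0) = 24 > 0 ⇒ local minimum; g''(4) = -56 < 0 ⇒ local maximum.
So the local minimum value is g(0) = -5.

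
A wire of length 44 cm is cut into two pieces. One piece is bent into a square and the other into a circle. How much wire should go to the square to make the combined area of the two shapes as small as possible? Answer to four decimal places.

24.6444

Let x be the length used for the square. Square side x/4; circle radius (44−x)/(2π).
A(x) = (x/4)² + π·((44−x)/(2π))² = x²/16 + (44−x)²/(4π) for 0 ≤ x ≤ 44. A'(x) = x/8 − (44−x)/(2π) = 0 gives x = 4·44/(π+4) ≈ 24.6444.
A'' = 1/8 + 1/(2π) > 0, so this gives the minimum combined area; x ≈ 24.6444 cm to the square.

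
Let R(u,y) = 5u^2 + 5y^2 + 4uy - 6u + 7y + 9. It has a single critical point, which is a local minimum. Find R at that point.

163/84

∂R/∂u = 10u + 4y - 6 = 0 and ∂R/∂y = 4u + 10y + 7 = 0, so (u, y) = (22/21, -47/42).
The Hessian has R_{uu} = 10, R_{yy} = 10, R_{uy} = 4, giving D = 84 > 0 with R_{uu} > 0, so the point is a local minimum.
R(22/21, -47/42) = 163/84.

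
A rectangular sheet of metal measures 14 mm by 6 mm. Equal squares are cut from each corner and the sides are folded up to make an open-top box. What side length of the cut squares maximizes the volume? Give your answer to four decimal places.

1.3057

With cut size x, the volume is V(x) = x(14 − 2x)(6 − 2x) for 0 < x < 3.
V'(x) = 12x^2 − 80x + 84. Setting V'(x) = 0 gives x ≈ 1.3057 (the root in (0, 3)).
V''(x) = 24x − 80 is negative there, so this is the maximum; V ≈ 50.3888.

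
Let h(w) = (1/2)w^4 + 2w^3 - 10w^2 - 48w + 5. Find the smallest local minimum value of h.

-269/2

Critical points: h'(w) = 2w^3 + 6w^2 - 20w - 48 vanishes at w = -4, -2, 3.
Since h''(w) = 6w^2 + 12w - 20, we get h''(-4) = 28 > 0 ⇒ local minimum; h''(-2) = -20 < 0 ⇒ local maximum; h''(3) = 70 > 0 ⇒ local minimum.
Thus h has its smallest local minimum at w = 3, with value -269/2.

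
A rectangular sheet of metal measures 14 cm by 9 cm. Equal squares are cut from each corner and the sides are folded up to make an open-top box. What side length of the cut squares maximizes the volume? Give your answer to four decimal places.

With cut size x, the volume is V(x) = x(14 − 2x)(9 − 2x) for 0 < x < 4.5.
V'(x) = 12x^2 − 92x + 126. Setting V'(x) = 0 gives x ≈ 1.7853 (the root in (0, 4.5)).
V''(x) = 24x − 92 is negative there, so this is the maximum; V ≈ 101.0933.

1.7853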